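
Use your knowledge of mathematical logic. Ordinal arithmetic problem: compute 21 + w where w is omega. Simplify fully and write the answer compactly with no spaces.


Compute 21 + w.
Ordinal + is associative but NOT commutative; for finite n>0, n + w = w but w + n stays w+n.
Any finite left addend is absorbed by w on the right: 21 + w = w.
Result = w

w


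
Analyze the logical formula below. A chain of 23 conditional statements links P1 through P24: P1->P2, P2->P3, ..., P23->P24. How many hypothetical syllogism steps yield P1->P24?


With 23 implications in a chain connecting 24 propositions:
P1->P2, P2->P3, ..., P23->P24
Steps needed = (number of implications) - 1 = 23 - 1 = 22

22


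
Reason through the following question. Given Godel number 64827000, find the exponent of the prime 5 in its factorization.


Factorize 64827000 by dividing by 5 repeatedly.
Division steps: 5 divides 64827000 exactly 3 time(s).
Exponent of 5 = 3

3


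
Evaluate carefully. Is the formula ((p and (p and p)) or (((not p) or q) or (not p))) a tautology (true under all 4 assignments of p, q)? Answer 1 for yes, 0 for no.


Check all 4 assignments:
p=0, q=0: 1
p=0, q=1: 1
p=1, q=0: 1
p=1, q=1: 1
Satisfying count = 4/4.
Tautology iff count = 4: yes.

1


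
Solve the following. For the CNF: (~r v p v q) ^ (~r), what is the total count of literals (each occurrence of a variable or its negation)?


Counting literals in each clause:
Clause 1: 3 literal(s)
Clause 2: 1 literal(s)
Total = 4

4


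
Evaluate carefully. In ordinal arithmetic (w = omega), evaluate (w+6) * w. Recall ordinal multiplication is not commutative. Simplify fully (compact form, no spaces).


Compute (w+6) * w.
Ordinal * is associative and left-distributive over +, but NOT commutative; for finite n>1, n*w = w but w*n stays w*n.
(w+6) * w = sup{(w+6)*k : k<w} = sup{w*k+6} = w^2 (the +6 tail is absorbed in the limit).
Result = w^2

w^2


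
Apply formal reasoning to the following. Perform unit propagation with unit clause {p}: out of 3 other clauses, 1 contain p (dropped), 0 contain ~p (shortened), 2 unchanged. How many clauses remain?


Satisfied (removed): 1
Shortened (remain): 0
Unchanged (remain): 2
Remaining = 0 + 2 = 2

2


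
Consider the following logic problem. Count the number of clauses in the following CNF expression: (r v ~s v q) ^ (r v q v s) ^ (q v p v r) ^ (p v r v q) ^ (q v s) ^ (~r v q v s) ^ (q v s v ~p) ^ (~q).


A CNF formula is a conjunction of clauses.
Clauses are separated by ^.
Counting the conjuncts: 8 clauses.

8


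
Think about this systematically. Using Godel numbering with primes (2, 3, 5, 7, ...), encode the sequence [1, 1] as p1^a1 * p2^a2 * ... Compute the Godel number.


Encode each element as an exponent of the corresponding prime:
  2^1 = 2
  3^1 = 3
Product = 2 * 3 = 6

6


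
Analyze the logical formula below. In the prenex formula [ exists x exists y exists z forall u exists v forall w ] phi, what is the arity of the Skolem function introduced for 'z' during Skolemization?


Quantifier prefix: exists x exists y exists z forall u exists v forall w
'z' is existentially quantified at position 3.
No universal quantifiers precede it.
Skolem function arity = 0 (a Skolem constant)

0


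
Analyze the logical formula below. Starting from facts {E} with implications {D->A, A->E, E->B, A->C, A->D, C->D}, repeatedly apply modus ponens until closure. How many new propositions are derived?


Initial facts: {E}
Apply modus ponens to closure:
  E and E->B  =>  B
Final known: {B, E}
New propositions: {B}
Count = 1

1


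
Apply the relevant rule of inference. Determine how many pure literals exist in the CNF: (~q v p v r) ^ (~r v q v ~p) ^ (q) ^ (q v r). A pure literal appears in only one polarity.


Check each variable for pure literal status:
p: mixed (not pure)
q: mixed (not pure)
r: mixed (not pure)
Pure literal count = 0

0


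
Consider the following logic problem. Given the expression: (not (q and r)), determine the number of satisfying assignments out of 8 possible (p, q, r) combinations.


Check all 8 assignments:
p=0, q=0, r=0: 1
p=0, q=0, r=1: 1
p=0, q=1, r=0: 1
p=0, q=1, r=1: 0
p=1, q=0, r=0: 1
p=1, q=0, r=1: 1
p=1, q=1, r=0: 1
p=1, q=1, r=1: 0
Count of True = 6

6


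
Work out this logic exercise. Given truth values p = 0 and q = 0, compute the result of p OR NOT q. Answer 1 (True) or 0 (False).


p = 0, q = 0
Operation: p OR NOT q
Evaluate: 0 OR NOT 0 = 1

1


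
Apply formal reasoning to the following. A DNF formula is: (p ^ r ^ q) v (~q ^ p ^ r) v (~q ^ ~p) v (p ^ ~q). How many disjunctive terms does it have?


A DNF formula is a disjunction of terms (conjunctions).
Terms are separated by v.
Counting the disjuncts: 4 terms.

4


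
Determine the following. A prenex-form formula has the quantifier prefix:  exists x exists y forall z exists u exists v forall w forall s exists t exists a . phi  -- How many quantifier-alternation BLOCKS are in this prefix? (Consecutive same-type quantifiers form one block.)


Quantifier-type sequence: E E A E E A A E E  (A=forall, E=exists)
Group into maximal same-type runs:
  Ex2 | Ax1 | Ex2 | Ax2 | Ex2
Number of blocks = 5

5


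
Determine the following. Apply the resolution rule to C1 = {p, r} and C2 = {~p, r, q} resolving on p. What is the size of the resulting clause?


Remove p from C1 and ~p from C2.
C1 remainder: {r}
C2 remainder: {r, q}
Union (resolvent): {q, r}
Resolvent has 2 literal(s).

2


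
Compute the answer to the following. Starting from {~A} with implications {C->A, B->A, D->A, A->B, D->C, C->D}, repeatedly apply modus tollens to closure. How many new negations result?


Initial negated facts: {~A}
Apply modus tollens to closure:
  ~A and C->A  =>  ~C
  ~A and B->A  =>  ~B
  ~A and D->A  =>  ~D
Final negated: {~A, ~B, ~C, ~D}
New negations: {~B, ~C, ~D}
Count = 3

3


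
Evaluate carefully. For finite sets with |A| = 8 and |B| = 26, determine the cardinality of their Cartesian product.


The Cartesian product A x B contains all ordered pairs (a, b).
|A x B| = |A| * |B| = 8 * 26 = 208

208


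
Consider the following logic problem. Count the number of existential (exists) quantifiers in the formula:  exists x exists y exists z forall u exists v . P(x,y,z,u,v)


Quantifier prefix: exists x exists y exists z forall u exists v
Mark each quantifier type:
  E E E U E
Universal count = 1, Existential count = 4
Asked for existential (exists) quantifiers: 4

4


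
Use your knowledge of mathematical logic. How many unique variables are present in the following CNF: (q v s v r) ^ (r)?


Identify each variable that appears in the formula.
Variables found: q, r, s
Count = 3

3


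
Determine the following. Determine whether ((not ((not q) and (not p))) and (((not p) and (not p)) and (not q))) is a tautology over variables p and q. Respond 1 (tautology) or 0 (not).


Check all 4 assignments:
p=0, q=0: 0
p=0, q=1: 0
p=1, q=0: 0
p=1, q=1: 0
Satisfying count = 0/4.
Tautology iff count = 4: no.

0


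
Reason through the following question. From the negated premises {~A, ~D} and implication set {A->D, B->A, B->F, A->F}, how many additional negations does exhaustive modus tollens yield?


Initial negated facts: {~A, ~D}
Apply modus tollens to closure:
  ~A and B->A  =>  ~B
Final negated: {~A, ~B, ~D}
New negations: {~B}
Count = 1

1


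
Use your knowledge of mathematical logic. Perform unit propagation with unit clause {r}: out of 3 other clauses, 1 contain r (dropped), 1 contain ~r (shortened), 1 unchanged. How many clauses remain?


Satisfied (removed): 1
Shortened (remain): 1
Unchanged (remain): 1
Remaining = 1 + 1 = 2

2


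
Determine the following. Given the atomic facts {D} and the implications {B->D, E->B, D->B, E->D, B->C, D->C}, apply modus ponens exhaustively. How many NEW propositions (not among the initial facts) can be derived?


Initial facts: {D}
Apply modus ponens to closure:
  D and D->B  =>  B
  B and B->C  =>  C
Final known: {B, C, D}
New propositions: {B, C}
Count = 2

2


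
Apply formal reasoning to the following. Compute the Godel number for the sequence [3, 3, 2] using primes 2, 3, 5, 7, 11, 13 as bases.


Encode each element as an exponent of the corresponding prime:
  2^3 = 8
  3^3 = 27
  5^2 = 25
Product = 8 * 27 * 25 = 5400

5400


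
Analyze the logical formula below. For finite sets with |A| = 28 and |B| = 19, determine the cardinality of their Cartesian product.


The Cartesian product A x B contains all ordered pairs (a, b).
|A x B| = |A| * |B| = 28 * 19 = 532

532


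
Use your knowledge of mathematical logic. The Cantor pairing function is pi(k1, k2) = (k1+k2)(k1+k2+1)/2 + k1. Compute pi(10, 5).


k1 + k2 = 15
(k1+k2)(k1+k2+1)/2 = 15 * 16 / 2 = 120
pi = 120 + 10 = 130

130


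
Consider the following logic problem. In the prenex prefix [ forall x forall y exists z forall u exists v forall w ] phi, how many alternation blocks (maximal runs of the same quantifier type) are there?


Quantifier-type sequence: A A E A E A  (A=forall, E=exists)
Group into maximal same-type runs:
  Ax2 | Ex1 | Ax1 | Ex1 | Ax1
Number of blocks = 5

5


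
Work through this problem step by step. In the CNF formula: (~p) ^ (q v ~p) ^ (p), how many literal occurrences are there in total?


Counting literals in each clause:
Clause 1: 1 literal(s)
Clause 2: 2 literal(s)
Clause 3: 1 literal(s)
Total = 4

4


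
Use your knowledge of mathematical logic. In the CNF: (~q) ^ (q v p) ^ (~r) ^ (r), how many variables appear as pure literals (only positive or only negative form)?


Check each variable for pure literal status:
p: pure positive
q: mixed (not pure)
r: mixed (not pure)
Pure literal count = 1

1


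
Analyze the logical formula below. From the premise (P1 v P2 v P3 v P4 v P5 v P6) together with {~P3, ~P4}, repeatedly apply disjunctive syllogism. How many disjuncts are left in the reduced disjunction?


Original disjuncts (6): P1, P2, P3, P4, P5, P6
Negated (eliminate): ~P3, ~P4
Remaining disjuncts: P1, P2, P5, P6
Count = 6 - 2 = 4

4


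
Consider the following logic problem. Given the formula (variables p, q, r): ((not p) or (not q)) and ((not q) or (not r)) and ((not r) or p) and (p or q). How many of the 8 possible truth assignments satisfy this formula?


Evaluate all 8 assignments for p, q, r:
p=0, q=0, r=0: 0
p=0, q=0, r=1: 0
p=0, q=1, r=0: 1
p=0, q=1, r=1: 0
p=1, q=0, r=0: 1
p=1, q=0, r=1: 1
p=1, q=1, r=0: 0
p=1, q=1, r=1: 0
Satisfying count = 3

3


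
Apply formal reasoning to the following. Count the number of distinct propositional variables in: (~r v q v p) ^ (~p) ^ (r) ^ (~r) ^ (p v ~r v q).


Identify each variable that appears in the formula.
Variables found: p, q, r
Count = 3

3


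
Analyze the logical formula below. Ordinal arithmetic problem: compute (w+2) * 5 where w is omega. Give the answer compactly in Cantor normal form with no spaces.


Compute (w+2) * 5.
Ordinal * is associative and left-distributive over +, but NOT commutative; for finite n>1, n*w = w but w*n stays w*n.
(w+2) * 5 = (w+2) repeated 5 times. Each intermediate +2 is absorbed by the following w; only the last survives: w*5+2.
Result = w*5+2

w*5+2


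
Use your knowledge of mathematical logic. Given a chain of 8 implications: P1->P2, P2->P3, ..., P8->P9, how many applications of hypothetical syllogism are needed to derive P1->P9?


With 8 implications in a chain connecting 9 propositions:
P1->P2, P2->P3, ..., P8->P9
Steps needed = (number of implications) - 1 = 8 - 1 = 7

7


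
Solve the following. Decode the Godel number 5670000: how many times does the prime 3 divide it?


Factorize 5670000 by dividing by 3 repeatedly.
Division steps: 3 divides 5670000 exactly 4 time(s).
Exponent of 3 = 4

4


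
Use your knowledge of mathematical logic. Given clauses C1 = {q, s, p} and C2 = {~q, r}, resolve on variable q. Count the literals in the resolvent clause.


Remove q from C1 and ~q from C2.
C1 remainder: {s, p}
C2 remainder: {r}
Union (resolvent): {p, r, s}
Resolvent has 3 literal(s).

3


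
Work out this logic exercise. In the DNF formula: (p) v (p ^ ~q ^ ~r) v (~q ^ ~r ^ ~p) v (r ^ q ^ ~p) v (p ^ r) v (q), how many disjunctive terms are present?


A DNF formula is a disjunction of terms (conjunctions).
Terms are separated by v.
Counting the disjuncts: 6 terms.

6


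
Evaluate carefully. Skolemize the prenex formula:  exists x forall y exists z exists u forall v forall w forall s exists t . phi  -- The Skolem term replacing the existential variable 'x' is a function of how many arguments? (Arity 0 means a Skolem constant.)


Quantifier prefix: exists x forall y exists z exists u forall v forall w forall s exists t
'x' is existentially quantified at position 1.
No universal quantifiers precede it.
Skolem function arity = 0 (a Skolem constant)

0


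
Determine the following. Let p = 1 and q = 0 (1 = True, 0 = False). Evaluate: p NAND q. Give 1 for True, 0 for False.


p = 1, q = 0
Operation: p NAND q
Evaluate: 1 NAND 0 = 1

1


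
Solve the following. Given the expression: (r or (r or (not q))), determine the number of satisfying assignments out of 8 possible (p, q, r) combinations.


Check all 8 assignments:
p=0, q=0, r=0: 1
p=0, q=0, r=1: 1
p=0, q=1, r=0: 0
p=0, q=1, r=1: 1
p=1, q=0, r=0: 1
p=1, q=0, r=1: 1
p=1, q=1, r=0: 0
p=1, q=1, r=1: 1
Count of True = 6

6


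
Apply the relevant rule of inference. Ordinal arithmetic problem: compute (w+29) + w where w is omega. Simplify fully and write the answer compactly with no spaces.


Compute (w+29) + w.
Ordinal + is associative but NOT commutative; for finite n>0, n + w = w but w + n stays w+n.
(w+29) + w = w + (29+w) = w + w = w*2 (the finite tail 29 is absorbed by the right w).
Result = w*2

w*2


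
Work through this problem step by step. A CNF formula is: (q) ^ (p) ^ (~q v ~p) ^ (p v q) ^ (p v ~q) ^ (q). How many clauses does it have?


A CNF formula is a conjunction of clauses.
Clauses are separated by ^.
Counting the conjuncts: 6 clauses.

6


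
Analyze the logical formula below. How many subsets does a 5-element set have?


The power set of a set with n elements has 2^n elements.
|P(S)| = 2^5 = 32

32


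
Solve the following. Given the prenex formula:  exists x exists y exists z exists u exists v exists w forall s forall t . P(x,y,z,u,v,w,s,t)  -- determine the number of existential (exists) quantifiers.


Quantifier prefix: exists x exists y exists z exists u exists v exists w forall s forall t
Mark each quantifier type:
  E E E E E E U U
Universal count = 2, Existential count = 6
Asked for existential (exists) quantifiers: 6

6


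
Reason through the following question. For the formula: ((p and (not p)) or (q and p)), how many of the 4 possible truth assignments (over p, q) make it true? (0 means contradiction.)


Check all 4 assignments:
p=0, q=0: 0
p=0, q=1: 0
p=1, q=0: 0
p=1, q=1: 1
Count of True = 1

1


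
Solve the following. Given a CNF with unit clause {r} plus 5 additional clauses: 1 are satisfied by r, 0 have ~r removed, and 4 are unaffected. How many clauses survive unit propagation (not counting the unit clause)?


Satisfied (removed): 1
Shortened (remain): 0
Unchanged (remain): 4
Remaining = 0 + 4 = 4

4


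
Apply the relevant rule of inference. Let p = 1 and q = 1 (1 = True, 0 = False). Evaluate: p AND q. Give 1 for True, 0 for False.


p = 1, q = 1
Operation: p AND q
Evaluate: 1 AND 1 = 1

1


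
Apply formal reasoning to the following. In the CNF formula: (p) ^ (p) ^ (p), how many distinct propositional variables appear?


Identify each variable that appears in the formula.
Variables found: p
Count = 1

1


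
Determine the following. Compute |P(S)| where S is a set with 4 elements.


The power set of a set with n elements has 2^n elements.
|P(S)| = 2^4 = 16

16


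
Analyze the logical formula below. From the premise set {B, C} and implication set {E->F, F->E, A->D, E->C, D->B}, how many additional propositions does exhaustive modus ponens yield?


Initial facts: {B, C}
Apply modus ponens to closure:
  (no implication fires)
Final known: {B, C}
New propositions: {(none)}
Count = 0

0


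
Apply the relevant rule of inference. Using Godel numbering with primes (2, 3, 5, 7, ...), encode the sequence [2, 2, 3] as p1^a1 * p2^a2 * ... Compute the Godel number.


Encode each element as an exponent of the corresponding prime:
  2^2 = 4
  3^2 = 9
  5^3 = 125
Product = 4 * 9 * 125 = 4500

4500


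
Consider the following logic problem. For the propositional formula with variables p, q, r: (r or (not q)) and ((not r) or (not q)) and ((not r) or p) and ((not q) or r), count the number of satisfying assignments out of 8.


Evaluate all 8 assignments for p, q, r:
p=0, q=0, r=0: 1
p=0, q=0, r=1: 0
p=0, q=1, r=0: 0
p=0, q=1, r=1: 0
p=1, q=0, r=0: 1
p=1, q=0, r=1: 1
p=1, q=1, r=0: 0
p=1, q=1, r=1: 0
Satisfying count = 3

3


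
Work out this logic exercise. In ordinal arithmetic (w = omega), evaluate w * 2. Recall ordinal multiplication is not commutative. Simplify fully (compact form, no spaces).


Compute w * 2.
Ordinal * is associative and left-distributive over +, but NOT commutative; for finite n>1, n*w = w but w*n stays w*n.
w * 2 means 2 copies of w concatenated: w*2.
Result = w*2

w*2


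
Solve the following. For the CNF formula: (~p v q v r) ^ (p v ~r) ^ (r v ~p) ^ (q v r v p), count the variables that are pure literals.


Check each variable for pure literal status:
p: mixed (not pure)
q: pure positive
r: mixed (not pure)
Pure literal count = 1

1


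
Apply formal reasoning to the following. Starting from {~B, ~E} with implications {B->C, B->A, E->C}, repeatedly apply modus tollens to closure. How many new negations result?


Initial negated facts: {~B, ~E}
Apply modus tollens to closure:
  (no implication fires)
Final negated: {~B, ~E}
New negations: {(none)}
Count = 0

0


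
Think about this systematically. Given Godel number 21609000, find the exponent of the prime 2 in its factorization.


Factorize 21609000 by dividing by 2 repeatedly.
Division steps: 2 divides 21609000 exactly 3 time(s).
Exponent of 2 = 3

3


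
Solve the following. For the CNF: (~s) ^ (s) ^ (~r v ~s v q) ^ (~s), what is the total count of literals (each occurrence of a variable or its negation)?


Counting literals in each clause:
Clause 1: 1 literal(s)
Clause 2: 1 literal(s)
Clause 3: 3 literal(s)
Clause 4: 1 literal(s)
Total = 6

6


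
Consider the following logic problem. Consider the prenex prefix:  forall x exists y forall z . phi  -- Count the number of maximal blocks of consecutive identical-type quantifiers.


Quantifier-type sequence: A E A  (A=forall, E=exists)
Group into maximal same-type runs:
  Ax1 | Ex1 | Ax1
Number of blocks = 3

3


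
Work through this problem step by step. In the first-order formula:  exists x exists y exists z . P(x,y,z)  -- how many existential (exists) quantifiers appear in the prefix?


Quantifier prefix: exists x exists y exists z
Mark each quantifier type:
  E E E
Universal count = 0, Existential count = 3
Asked for existential (exists) quantifiers: 3

3


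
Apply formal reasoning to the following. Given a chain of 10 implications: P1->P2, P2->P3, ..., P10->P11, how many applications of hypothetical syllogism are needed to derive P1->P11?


With 10 implications in a chain connecting 11 propositions:
P1->P2, P2->P3, ..., P10->P11
Steps needed = (number of implications) - 1 = 10 - 1 = 9

9


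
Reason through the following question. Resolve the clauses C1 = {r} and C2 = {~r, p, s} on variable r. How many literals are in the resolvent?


Remove r from C1 and ~r from C2.
C1 remainder: {}
C2 remainder: {p, s}
Union (resolvent): {p, s}
Resolvent has 2 literal(s).

2


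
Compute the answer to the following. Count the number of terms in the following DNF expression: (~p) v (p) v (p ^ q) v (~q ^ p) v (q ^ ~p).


A DNF formula is a disjunction of terms (conjunctions).
Terms are separated by v.
Counting the disjuncts: 5 terms.

5


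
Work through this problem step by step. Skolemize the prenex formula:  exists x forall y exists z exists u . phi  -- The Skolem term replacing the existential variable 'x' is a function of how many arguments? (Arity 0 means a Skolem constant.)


Quantifier prefix: exists x forall y exists z exists u
'x' is existentially quantified at position 1.
No universal quantifiers precede it.
Skolem function arity = 0 (a Skolem constant)

0


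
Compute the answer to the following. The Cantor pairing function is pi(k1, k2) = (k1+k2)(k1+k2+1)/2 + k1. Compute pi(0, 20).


k1 + k2 = 20
(k1+k2)(k1+k2+1)/2 = 20 * 21 / 2 = 210
pi = 210 + 0 = 210

210


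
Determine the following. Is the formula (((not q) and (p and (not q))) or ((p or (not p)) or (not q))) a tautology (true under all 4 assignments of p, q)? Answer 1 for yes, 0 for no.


Check all 4 assignments:
p=0, q=0: 1
p=0, q=1: 1
p=1, q=0: 1
p=1, q=1: 1
Satisfying count = 4/4.
Tautology iff count = 4: yes.

1


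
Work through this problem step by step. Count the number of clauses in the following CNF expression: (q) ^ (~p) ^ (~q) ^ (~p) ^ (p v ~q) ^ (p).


A CNF formula is a conjunction of clauses.
Clauses are separated by ^.
Counting the conjuncts: 6 clauses.

6


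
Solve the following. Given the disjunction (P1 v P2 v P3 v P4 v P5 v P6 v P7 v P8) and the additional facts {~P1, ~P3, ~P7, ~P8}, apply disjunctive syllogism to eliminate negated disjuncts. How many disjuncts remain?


Original disjuncts (8): P1, P2, P3, P4, P5, P6, P7, P8
Negated (eliminate): ~P1, ~P3, ~P7, ~P8
Remaining disjuncts: P2, P4, P5, P6
Count = 8 - 4 = 4

4


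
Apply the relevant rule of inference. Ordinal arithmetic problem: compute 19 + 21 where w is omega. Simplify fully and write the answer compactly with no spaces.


Compute 19 + 21.
Ordinal + is associative but NOT commutative; for finite n>0, n + w = w but w + n stays w+n.
Both operands finite; ordinal + agrees with natural +: 19 + 21 = 40.
Result = 40

40


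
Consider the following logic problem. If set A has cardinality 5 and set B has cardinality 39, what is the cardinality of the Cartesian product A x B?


The Cartesian product A x B contains all ordered pairs (a, b).
|A x B| = |A| * |B| = 5 * 39 = 195

195


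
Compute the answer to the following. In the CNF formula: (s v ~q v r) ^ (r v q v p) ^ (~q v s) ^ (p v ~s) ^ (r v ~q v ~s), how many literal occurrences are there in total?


Counting literals in each clause:
Clause 1: 3 literal(s)
Clause 2: 3 literal(s)
Clause 3: 2 literal(s)
Clause 4: 2 literal(s)
Clause 5: 3 literal(s)
Total = 13

13


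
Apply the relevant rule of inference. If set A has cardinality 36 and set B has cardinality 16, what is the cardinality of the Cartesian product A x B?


The Cartesian product A x B contains all ordered pairs (a, b).
|A x B| = |A| * |B| = 36 * 16 = 576

576


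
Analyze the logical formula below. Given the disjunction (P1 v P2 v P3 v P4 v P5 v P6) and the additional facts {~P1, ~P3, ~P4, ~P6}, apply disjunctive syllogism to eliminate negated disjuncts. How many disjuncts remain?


Original disjuncts (6): P1, P2, P3, P4, P5, P6
Negated (eliminate): ~P1, ~P3, ~P4, ~P6
Remaining disjuncts: P2, P5
Count = 6 - 4 = 2

2


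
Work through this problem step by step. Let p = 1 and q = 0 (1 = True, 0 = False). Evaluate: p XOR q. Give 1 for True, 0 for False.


p = 1, q = 0
Operation: p XOR q
Evaluate: 1 XOR 0 = 1

1


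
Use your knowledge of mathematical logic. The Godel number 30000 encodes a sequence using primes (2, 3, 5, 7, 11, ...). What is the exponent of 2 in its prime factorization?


Factorize 30000 by dividing by 2 repeatedly.
Division steps: 2 divides 30000 exactly 4 time(s).
Exponent of 2 = 4

4


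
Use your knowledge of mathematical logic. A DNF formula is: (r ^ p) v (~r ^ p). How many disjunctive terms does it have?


A DNF formula is a disjunction of terms (conjunctions).
Terms are separated by v.
Counting the disjuncts: 2 terms.

2


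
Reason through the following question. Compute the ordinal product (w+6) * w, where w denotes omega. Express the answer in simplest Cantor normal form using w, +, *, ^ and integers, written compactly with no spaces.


Compute (w+6) * w.
Ordinal * is associative and left-distributive over +, but NOT commutative; for finite n>1, n*w = w but w*n stays w*n.
(w+6) * w = sup{(w+6)*k : k<w} = sup{w*k+6} = w^2 (the +6 tail is absorbed in the limit).
Result = w^2

w^2


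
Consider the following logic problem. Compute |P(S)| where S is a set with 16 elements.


The power set of a set with n elements has 2^n elements.
|P(S)| = 2^16 = 65536

65536


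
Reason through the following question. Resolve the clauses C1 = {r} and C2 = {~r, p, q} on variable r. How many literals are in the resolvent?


Remove r from C1 and ~r from C2.
C1 remainder: {}
C2 remainder: {p, q}
Union (resolvent): {p, q}
Resolvent has 2 literal(s).

2


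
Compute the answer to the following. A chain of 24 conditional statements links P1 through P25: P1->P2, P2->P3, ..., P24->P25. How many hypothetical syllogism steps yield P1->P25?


With 24 implications in a chain connecting 25 propositions:
P1->P2, P2->P3, ..., P24->P25
Steps needed = (number of implications) - 1 = 24 - 1 = 23

23


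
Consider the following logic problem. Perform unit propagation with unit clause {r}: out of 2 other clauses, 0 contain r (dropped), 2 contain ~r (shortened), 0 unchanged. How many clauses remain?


Satisfied (removed): 0
Shortened (remain): 2
Unchanged (remain): 0
Remaining = 2 + 0 = 2

2


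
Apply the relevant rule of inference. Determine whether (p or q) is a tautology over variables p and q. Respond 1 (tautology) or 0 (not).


Check all 4 assignments:
p=0, q=0: 0
p=0, q=1: 1
p=1, q=0: 1
p=1, q=1: 1
Satisfying count = 3/4.
Tautology iff count = 4: no.

0


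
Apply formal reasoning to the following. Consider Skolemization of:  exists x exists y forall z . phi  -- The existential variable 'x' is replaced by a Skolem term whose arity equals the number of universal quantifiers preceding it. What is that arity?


Quantifier prefix: exists x exists y forall z
'x' is existentially quantified at position 1.
No universal quantifiers precede it.
Skolem function arity = 0 (a Skolem constant)

0


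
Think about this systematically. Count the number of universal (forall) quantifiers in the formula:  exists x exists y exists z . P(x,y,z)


Quantifier prefix: exists x exists y exists z
Mark each quantifier type:
  E E E
Universal count = 0, Existential count = 3
Asked for universal (forall) quantifiers: 0

0


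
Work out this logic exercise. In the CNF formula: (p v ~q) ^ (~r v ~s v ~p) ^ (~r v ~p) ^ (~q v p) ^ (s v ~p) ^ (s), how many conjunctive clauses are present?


A CNF formula is a conjunction of clauses.
Clauses are separated by ^.
Counting the conjuncts: 6 clauses.

6


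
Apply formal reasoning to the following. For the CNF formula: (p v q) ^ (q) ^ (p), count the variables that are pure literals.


Check each variable for pure literal status:
p: pure positive
q: pure positive
r: absent (not pure)
Pure literal count = 2

2


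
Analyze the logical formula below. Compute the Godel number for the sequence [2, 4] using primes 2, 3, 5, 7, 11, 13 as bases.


Encode each element as an exponent of the corresponding prime:
  2^2 = 4
  3^4 = 81
Product = 4 * 81 = 324

324


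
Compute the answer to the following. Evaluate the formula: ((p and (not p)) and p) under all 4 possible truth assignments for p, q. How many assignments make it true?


Check all 4 assignments:
p=0, q=0: 0
p=0, q=1: 0
p=1, q=0: 0
p=1, q=1: 0
Count of True = 0

0


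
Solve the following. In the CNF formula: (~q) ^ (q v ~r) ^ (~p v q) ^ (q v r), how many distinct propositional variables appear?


Identify each variable that appears in the formula.
Variables found: p, q, r
Count = 3

3


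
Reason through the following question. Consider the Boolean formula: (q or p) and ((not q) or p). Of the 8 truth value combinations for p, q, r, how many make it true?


Evaluate all 8 assignments for p, q, r:
p=0, q=0, r=0: 0
p=0, q=0, r=1: 0
p=0, q=1, r=0: 0
p=0, q=1, r=1: 0
p=1, q=0, r=0: 1
p=1, q=0, r=1: 1
p=1, q=1, r=0: 1
p=1, q=1, r=1: 1
Satisfying count = 4

4


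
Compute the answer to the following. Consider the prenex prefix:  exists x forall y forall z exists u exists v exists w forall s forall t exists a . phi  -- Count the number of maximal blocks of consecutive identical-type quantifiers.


Quantifier-type sequence: E A A E E E A A E  (A=forall, E=exists)
Group into maximal same-type runs:
  Ex1 | Ax2 | Ex3 | Ax2 | Ex1
Number of blocks = 5

5


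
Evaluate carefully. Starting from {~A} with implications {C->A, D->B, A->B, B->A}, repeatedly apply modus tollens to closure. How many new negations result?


Initial negated facts: {~A}
Apply modus tollens to closure:
  ~A and C->A  =>  ~C
  ~A and B->A  =>  ~B
  ~B and D->B  =>  ~D
Final negated: {~A, ~B, ~C, ~D}
New negations: {~B, ~C, ~D}
Count = 3

3


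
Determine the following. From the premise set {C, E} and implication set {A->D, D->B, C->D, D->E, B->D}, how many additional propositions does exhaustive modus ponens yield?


Initial facts: {C, E}
Apply modus ponens to closure:
  C and C->D  =>  D
  D and D->B  =>  B
Final known: {B, C, D, E}
New propositions: {B, D}
Count = 2

2


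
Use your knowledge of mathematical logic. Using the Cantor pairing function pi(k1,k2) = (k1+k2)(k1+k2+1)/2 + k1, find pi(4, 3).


k1 + k2 = 7
(k1+k2)(k1+k2+1)/2 = 7 * 8 / 2 = 28
pi = 28 + 4 = 32

32


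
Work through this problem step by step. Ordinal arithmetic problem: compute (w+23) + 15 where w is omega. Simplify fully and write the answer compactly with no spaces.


Compute (w+23) + 15.
Ordinal + is associative but NOT commutative; for finite n>0, n + w = w but w + n stays w+n.
By associativity: (w+23) + 15 = w + (23+15) = w+38.
Result = w+38

w+38


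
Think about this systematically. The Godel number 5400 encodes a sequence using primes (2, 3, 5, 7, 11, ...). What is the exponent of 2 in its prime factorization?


Factorize 5400 by dividing by 2 repeatedly.
Division steps: 2 divides 5400 exactly 3 time(s).
Exponent of 2 = 3

3


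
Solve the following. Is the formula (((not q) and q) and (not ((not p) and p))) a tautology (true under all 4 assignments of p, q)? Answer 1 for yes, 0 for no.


Check all 4 assignments:
p=0, q=0: 0
p=0, q=1: 0
p=1, q=0: 0
p=1, q=1: 0
Satisfying count = 0/4.
Tautology iff count = 4: no.

0


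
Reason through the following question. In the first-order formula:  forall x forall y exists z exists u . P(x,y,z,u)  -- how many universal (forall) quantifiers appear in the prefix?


Quantifier prefix: forall x forall y exists z exists u
Mark each quantifier type:
  U U E E
Universal count = 2, Existential count = 2
Asked for universal (forall) quantifiers: 2

2


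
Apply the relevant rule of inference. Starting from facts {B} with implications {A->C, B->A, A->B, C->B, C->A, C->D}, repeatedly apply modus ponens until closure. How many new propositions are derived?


Initial facts: {B}
Apply modus ponens to closure:
  B and B->A  =>  A
  A and A->C  =>  C
  C and C->D  =>  D
Final known: {A, B, C, D}
New propositions: {A, C, D}
Count = 3

3


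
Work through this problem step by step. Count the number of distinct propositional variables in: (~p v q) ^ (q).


Identify each variable that appears in the formula.
Variables found: p, q
Count = 2

2


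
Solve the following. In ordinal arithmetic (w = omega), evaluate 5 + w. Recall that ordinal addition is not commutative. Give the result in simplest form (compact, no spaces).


Compute 5 + w.
Ordinal + is associative but NOT commutative; for finite n>0, n + w = w but w + n stays w+n.
Any finite left addend is absorbed by w on the right: 5 + w = w.
Result = w

w


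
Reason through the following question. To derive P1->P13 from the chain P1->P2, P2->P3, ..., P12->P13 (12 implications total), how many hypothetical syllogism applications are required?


With 12 implications in a chain connecting 13 propositions:
P1->P2, P2->P3, ..., P12->P13
Steps needed = (number of implications) - 1 = 12 - 1 = 11

11


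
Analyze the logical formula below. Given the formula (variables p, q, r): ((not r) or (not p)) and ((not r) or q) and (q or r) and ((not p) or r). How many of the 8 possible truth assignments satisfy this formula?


Evaluate all 8 assignments for p, q, r:
p=0, q=0, r=0: 0
p=0, q=0, r=1: 0
p=0, q=1, r=0: 1
p=0, q=1, r=1: 1
p=1, q=0, r=0: 0
p=1, q=0, r=1: 0
p=1, q=1, r=0: 0
p=1, q=1, r=1: 0
Satisfying count = 2

2


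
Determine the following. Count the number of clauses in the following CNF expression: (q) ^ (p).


A CNF formula is a conjunction of clauses.
Clauses are separated by ^.
Counting the conjuncts: 2 clauses.

2


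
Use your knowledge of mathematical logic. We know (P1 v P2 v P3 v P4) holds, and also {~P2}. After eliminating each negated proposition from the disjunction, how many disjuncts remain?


Original disjuncts (4): P1, P2, P3, P4
Negated (eliminate): ~P2
Remaining disjuncts: P1, P3, P4
Count = 4 - 1 = 3

3


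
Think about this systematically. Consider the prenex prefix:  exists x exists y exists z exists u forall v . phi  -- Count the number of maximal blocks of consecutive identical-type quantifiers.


Quantifier-type sequence: E E E E A  (A=forall, E=exists)
Group into maximal same-type runs:
  Ex4 | Ax1
Number of blocks = 2

2


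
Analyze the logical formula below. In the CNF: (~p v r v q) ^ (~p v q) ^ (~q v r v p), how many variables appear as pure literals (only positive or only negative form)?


Check each variable for pure literal status:
p: mixed (not pure)
q: mixed (not pure)
r: pure positive
Pure literal count = 1

1


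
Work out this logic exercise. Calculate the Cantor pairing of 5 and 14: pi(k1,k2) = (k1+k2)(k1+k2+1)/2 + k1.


k1 + k2 = 19
(k1+k2)(k1+k2+1)/2 = 19 * 20 / 2 = 190
pi = 190 + 5 = 195

195


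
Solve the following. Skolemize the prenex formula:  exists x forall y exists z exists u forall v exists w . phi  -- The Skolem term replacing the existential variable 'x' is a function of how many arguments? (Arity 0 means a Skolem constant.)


Quantifier prefix: exists x forall y exists z exists u forall v exists w
'x' is existentially quantified at position 1.
No universal quantifiers precede it.
Skolem function arity = 0 (a Skolem constant)

0


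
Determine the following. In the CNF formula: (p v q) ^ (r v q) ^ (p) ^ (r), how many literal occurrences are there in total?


Counting literals in each clause:
Clause 1: 2 literal(s)
Clause 2: 2 literal(s)
Clause 3: 1 literal(s)
Clause 4: 1 literal(s)
Total = 6

6


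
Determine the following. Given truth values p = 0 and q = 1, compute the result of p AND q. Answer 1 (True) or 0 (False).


p = 0, q = 1
Operation: p AND q
Evaluate: 0 AND 1 = 0

0


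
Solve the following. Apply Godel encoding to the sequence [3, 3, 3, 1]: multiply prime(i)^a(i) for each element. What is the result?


Encode each element as an exponent of the corresponding prime:
  2^3 = 8
  3^3 = 27
  5^3 = 125
  7^1 = 7
Product = 8 * 27 * 125 * 7 = 189000

189000


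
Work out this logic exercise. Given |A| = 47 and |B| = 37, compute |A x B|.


The Cartesian product A x B contains all ordered pairs (a, b).
|A x B| = |A| * |B| = 47 * 37 = 1739

1739


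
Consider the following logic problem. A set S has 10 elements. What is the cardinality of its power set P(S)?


The power set of a set with n elements has 2^n elements.
|P(S)| = 2^10 = 1024

1024


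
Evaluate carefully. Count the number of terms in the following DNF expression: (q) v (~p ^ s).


A DNF formula is a disjunction of terms (conjunctions).
Terms are separated by v.
Counting the disjuncts: 2 terms.

2


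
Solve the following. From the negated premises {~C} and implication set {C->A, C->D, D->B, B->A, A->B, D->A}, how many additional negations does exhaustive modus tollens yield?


Initial negated facts: {~C}
Apply modus tollens to closure:
  (no implication fires)
Final negated: {~C}
New negations: {(none)}
Count = 0

0


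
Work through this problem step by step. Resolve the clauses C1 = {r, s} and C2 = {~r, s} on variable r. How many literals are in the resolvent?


Remove r from C1 and ~r from C2.
C1 remainder: {s}
C2 remainder: {s}
Union (resolvent): {s}
Resolvent has 1 literal(s).

1


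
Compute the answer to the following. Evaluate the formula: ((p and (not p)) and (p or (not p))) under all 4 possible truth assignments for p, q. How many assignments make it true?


Check all 4 assignments:
p=0, q=0: 0
p=0, q=1: 0
p=1, q=0: 0
p=1, q=1: 0
Count of True = 0

0


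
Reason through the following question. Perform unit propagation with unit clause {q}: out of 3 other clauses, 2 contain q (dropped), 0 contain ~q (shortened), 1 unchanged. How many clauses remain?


Satisfied (removed): 2
Shortened (remain): 0
Unchanged (remain): 1
Remaining = 0 + 1 = 1

1


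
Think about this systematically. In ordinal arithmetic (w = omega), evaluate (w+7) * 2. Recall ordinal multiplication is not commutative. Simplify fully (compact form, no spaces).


Compute (w+7) * 2.
Ordinal * is associative and left-distributive over +, but NOT commutative; for finite n>1, n*w = w but w*n stays w*n.
(w+7) * 2 = (w+7) repeated 2 times. Each intermediate +7 is absorbed by the following w; only the last survives: w*2+7.
Result = w*2+7

w*2+7


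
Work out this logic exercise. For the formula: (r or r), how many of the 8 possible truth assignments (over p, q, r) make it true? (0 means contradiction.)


Check all 8 assignments:
p=0, q=0, r=0: 0
p=0, q=0, r=1: 1
p=0, q=1, r=0: 0
p=0, q=1, r=1: 1
p=1, q=0, r=0: 0
p=1, q=0, r=1: 1
p=1, q=1, r=0: 0
p=1, q=1, r=1: 1
Count of True = 4

4


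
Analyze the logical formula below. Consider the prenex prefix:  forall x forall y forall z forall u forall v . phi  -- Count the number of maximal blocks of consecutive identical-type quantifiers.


Quantifier-type sequence: A A A A A  (A=forall, E=exists)
Group into maximal same-type runs:
  Ax5
Number of blocks = 1

1


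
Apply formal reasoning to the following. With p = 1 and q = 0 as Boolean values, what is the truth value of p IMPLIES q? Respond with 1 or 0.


p = 1, q = 0
Operation: p IMPLIES q
Evaluate: 1 IMPLIES 0 = 0

0


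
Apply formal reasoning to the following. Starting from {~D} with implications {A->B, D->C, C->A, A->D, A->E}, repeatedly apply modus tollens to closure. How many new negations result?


Initial negated facts: {~D}
Apply modus tollens to closure:
  ~D and A->D  =>  ~A
  ~A and C->A  =>  ~C
Final negated: {~A, ~C, ~D}
New negations: {~A, ~C}
Count = 2

2


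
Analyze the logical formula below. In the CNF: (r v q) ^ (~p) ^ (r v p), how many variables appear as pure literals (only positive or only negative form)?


Check each variable for pure literal status:
p: mixed (not pure)
q: pure positive
r: pure positive
Pure literal count = 2

2


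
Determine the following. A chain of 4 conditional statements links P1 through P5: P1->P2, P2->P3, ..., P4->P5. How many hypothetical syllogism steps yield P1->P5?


With 4 implications in a chain connecting 5 propositions:
P1->P2, P2->P3, ..., P4->P5
Steps needed = (number of implications) - 1 = 4 - 1 = 3

3


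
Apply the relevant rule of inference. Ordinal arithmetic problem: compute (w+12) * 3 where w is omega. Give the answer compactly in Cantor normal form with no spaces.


Compute (w+12) * 3.
Ordinal * is associative and left-distributive over +, but NOT commutative; for finite n>1, n*w = w but w*n stays w*n.
(w+12) * 3 = (w+12) repeated 3 times. Each intermediate +12 is absorbed by the following w; only the last survives: w*3+12.
Result = w*3+12

w*3+12
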